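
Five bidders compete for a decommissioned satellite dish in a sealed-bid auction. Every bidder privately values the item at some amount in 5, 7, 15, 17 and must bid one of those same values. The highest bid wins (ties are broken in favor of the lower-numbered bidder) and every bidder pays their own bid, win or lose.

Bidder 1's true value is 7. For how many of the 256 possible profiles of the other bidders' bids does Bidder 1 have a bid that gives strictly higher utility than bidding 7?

Others bid (5, 5, 5, 5): truth gives 0; bid 5 gives 2 > 0. Violating.
Others bid (5, 5, 5, 15): truth gives -7; bid 5 gives -5 > -7. Violating.
Others bid (5, 5, 5, 17): truth gives -7; bid 5 gives -5 > -7. Violating.
Others bid (5, 5, 7, 15): truth gives -7; bid 5 gives -5 > -7. Violating.
Others bid (5, 5, 5, 7): truth gives 0; no alternative beats it.
Others bid (5, 5, 7, 5): truth gives 0; no alternative beats it.
(Checking all 256 profiles: 241 have a profitable deviation, 15 do not.)

241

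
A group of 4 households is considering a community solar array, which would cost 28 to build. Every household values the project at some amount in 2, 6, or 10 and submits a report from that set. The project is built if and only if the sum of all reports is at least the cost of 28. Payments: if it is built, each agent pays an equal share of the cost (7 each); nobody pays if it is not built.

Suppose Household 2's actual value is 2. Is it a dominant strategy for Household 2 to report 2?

Check each profile of the others' reports and compare truth against every alternative report.
Others report (2, 10, 10): truth gives 0, best alternative gives -5.
Others report (6, 6, 10): truth gives 0, best alternative gives -5.
Others report (6, 10, 6): truth gives 0, best alternative gives -5.
Others report (10, 2, 10): truth gives 0, best alternative gives -5.
Others report (10, 6, 6): truth gives 0, best alternative gives -5.
Others report (10, 10, 2): truth gives 0, best alternative gives -5.
(Remaining 21 profiles checked similarly; truth is weakly best in each.)
In every case the truthful report is at least as good as any alternative, so it is a dominant strategy.

Yes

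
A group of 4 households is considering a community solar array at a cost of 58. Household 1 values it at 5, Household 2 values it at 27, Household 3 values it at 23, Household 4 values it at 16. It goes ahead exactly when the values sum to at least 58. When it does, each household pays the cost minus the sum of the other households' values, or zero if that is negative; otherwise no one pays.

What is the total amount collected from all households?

Total value 71 ≥ cost 58, so it is built.
Household 1: others sum to 66; max(0, 58 - 66) = 0.
Household 2: others sum to 44; max(0, 58 - 44) = 14.
Household 3: others sum to 48; max(0, 58 - 48) = 10.
Household 4: others sum to 55; max(0, 58 - 55) = 3.
Total collected = 0 + 14 + 10 + 3 = 27.

27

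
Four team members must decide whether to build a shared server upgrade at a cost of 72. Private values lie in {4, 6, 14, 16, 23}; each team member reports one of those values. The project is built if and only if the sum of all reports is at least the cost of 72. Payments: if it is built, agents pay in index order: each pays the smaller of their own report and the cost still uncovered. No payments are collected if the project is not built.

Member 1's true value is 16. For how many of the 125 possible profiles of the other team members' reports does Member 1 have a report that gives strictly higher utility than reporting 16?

7

Others report (14, 23, 23): truth gives 0; report 14 gives 2 > 0. Violating.
Others report (16, 23, 23): truth gives 0; report 14 gives 2 > 0. Violating.
Others report (23, 14, 23): truth gives 0; report 14 gives 2 > 0. Violating.
Others report (23, 16, 23): truth gives 0; report 14 gives 2 > 0. Violating.
Others report (4, 4, 4): truth gives 0; no alternative beats it.
Others report (4, 4, 6): truth gives 0; no alternative beats it.
(Checking all 125 profiles: 7 have a profitable deviation, 118 do not.)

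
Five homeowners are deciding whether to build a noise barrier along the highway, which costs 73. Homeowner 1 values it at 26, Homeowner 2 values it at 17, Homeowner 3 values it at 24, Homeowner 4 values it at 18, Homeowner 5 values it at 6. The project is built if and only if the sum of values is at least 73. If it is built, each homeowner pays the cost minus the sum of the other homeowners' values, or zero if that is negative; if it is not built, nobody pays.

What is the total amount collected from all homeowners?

Total value 91 ≥ cost 73, so it is built.
Homeowner 1: others sum to 65; max(0, 73 - 65) = 8.
Homeowner 2: others sum to 74; max(0, 73 - 74) = 0.
Homeowner 3: others sum to 67; max(0, 73 - 67) = 6.
Homeowner 4: others sum to 73; max(0, 73 - 73) = 0.
Homeowner 5: others sum to 85; max(0, 73 - 85) = 0.
Total collected = 8 + 0 + 6 + 0 + 0 = 14.

14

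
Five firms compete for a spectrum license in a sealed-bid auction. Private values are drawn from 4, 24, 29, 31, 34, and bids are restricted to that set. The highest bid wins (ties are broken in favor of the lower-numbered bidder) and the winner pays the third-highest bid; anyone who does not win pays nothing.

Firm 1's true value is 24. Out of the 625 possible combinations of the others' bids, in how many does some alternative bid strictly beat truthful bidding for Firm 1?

Others bid (4, 4, 4, 29): truth gives 0; bid 29 gives 20 > 0. Violating.
Others bid (4, 4, 4, 31): truth gives 0; bid 31 gives 20 > 0. Violating.
Others bid (4, 4, 4, 34): truth gives 0; bid 34 gives 20 > 0. Violating.
Others bid (4, 4, 29, 4): truth gives 0; bid 29 gives 20 > 0. Violating.
Others bid (4, 4, 4, 4): truth gives 20; no alternative beats it.
Others bid (4, 4, 4, 24): truth gives 20; no alternative beats it.
(Checking all 625 profiles: 12 have a profitable deviation, 613 do not.)

12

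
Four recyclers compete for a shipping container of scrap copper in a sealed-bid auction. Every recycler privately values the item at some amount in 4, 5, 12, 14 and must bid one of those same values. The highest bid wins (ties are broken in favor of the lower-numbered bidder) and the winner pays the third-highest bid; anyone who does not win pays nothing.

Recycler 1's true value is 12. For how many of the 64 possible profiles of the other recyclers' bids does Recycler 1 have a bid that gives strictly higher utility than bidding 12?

12

Others bid (4, 4, 14): truth gives 0; bid 14 gives 8 > 0. Violating.
Others bid (4, 5, 14): truth gives 0; bid 14 gives 7 > 0. Violating.
Others bid (4, 14, 4): truth gives 0; bid 14 gives 8 > 0. Violating.
Others bid (4, 14, 5): truth gives 0; bid 14 gives 7 > 0. Violating.
Others bid (4, 4, 4): truth gives 8; no alternative beats it.
Others bid (4, 4, 5): truth gives 8; no alternative beats it.
(Checking all 64 profiles: 12 have a profitable deviation, 52 do not.)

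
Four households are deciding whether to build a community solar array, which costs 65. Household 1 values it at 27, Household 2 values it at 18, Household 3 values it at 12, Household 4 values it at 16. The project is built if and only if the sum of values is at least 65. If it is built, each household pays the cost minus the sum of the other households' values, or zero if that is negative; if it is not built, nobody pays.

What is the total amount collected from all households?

Total value 73 ≥ cost 65, so it is built.
Household 1: others sum to 46; max(0, 65 - 46) = 19.
Household 2: others sum to 55; max(0, 65 - 55) = 10.
Household 3: others sum to 61; max(0, 65 - 61) = 4.
Household 4: others sum to 57; max(0, 65 - 57) = 8.
Total collected = 19 + 10 + 4 + 8 = 41.

41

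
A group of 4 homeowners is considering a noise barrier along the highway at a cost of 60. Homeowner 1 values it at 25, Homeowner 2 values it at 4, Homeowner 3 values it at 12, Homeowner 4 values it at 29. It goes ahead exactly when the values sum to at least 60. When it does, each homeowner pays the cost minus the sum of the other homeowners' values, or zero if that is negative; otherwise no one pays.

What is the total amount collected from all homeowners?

36

Total value 70 ≥ cost 60, so it is built.
Homeowner 1: others sum to 45; max(0, 60 - 45) = 15.
Homeowner 2: others sum to 66; max(0, 60 - 66) = 0.
Homeowner 3: others sum to 58; max(0, 60 - 58) = 2.
Homeowner 4: others sum to 41; max(0, 60 - 41) = 19.
Total collected = 15 + 0 + 2 + 19 = 36.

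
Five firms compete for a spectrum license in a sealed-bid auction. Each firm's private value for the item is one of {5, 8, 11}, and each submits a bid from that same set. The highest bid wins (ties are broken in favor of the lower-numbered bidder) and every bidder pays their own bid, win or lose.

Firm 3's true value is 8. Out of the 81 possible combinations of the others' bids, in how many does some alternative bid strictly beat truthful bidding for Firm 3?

Others bid (5, 5, 5, 11): truth gives -8; bid 11 gives -3 > -8. Violating.
Others bid (5, 5, 8, 11): truth gives -8; bid 11 gives -3 > -8. Violating.
Others bid (5, 5, 11, 5): truth gives -8; bid 11 gives -3 > -8. Violating.
Others bid (5, 5, 11, 8): truth gives -8; bid 11 gives -3 > -8. Violating.
Others bid (5, 5, 5, 5): truth gives 0; no alternative beats it.
Others bid (5, 5, 5, 8): truth gives 0; no alternative beats it.
(Checking all 81 profiles: 77 have a profitable deviation, 4 do not.)

77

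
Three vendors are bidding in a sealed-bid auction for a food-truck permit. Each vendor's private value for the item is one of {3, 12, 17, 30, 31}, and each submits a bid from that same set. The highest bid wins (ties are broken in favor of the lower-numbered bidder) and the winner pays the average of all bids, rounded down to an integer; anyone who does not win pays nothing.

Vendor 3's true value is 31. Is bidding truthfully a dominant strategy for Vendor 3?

No

Consider the case where Vendor 1 bids 3 and Vendor 2 bids 3.
Truthful bid 31: wins, pays 12, utility 31 - 12 = 19.
Bid 12 instead: wins, pays 6, utility 31 - 6 = 25.
Since 25 > 19, bidding 12 is strictly better here, so truthful bidding is not dominant.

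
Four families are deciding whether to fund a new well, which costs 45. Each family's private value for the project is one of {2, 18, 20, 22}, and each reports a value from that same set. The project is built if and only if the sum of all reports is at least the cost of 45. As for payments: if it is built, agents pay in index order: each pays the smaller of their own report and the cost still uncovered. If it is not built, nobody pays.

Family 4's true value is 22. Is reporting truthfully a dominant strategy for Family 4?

Yes

Check each profile of the others' reports and compare truth against every alternative report.
Others report (2, 2, 20): truth gives 1, best alternative gives 0.
Others report (2, 20, 2): truth gives 1, best alternative gives 0.
Others report (20, 2, 2): truth gives 1, best alternative gives 0.
Others report (2, 22, 22): truth gives 22, best alternative gives 22.
Others report (18, 18, 18): truth gives 22, best alternative gives 22.
Others report (18, 18, 20): truth gives 22, best alternative gives 22.
(Remaining 58 profiles checked similarly; truth is weakly best in each.)
In every case the truthful report is at least as good as any alternative, so it is a dominant strategy.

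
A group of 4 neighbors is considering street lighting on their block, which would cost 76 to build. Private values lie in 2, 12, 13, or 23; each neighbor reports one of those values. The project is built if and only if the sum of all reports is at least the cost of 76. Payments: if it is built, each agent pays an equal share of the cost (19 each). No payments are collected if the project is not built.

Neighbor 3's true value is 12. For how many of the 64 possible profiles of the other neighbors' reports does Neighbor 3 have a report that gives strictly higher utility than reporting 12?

1

Others report (23, 23, 23): truth gives -7; report 2 gives 0 > -7. Violating.
Others report (2, 2, 2): truth gives 0; no alternative beats it.
Others report (2, 2, 12): truth gives 0; no alternative beats it.
(Checking all 64 profiles: 1 has a profitable deviation, 63 do not.)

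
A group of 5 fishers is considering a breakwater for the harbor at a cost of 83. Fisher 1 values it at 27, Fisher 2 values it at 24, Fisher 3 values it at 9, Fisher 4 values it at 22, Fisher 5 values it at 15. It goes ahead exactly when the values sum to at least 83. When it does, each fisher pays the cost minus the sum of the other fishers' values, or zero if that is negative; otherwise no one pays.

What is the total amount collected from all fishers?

32

Total value 97 ≥ cost 83, so it is built.
Fisher 1: others sum to 70; max(0, 83 - 70) = 13.
Fisher 2: others sum to 73; max(0, 83 - 73) = 10.
Fisher 3: others sum to 88; max(0, 83 - 88) = 0.
Fisher 4: others sum to 75; max(0, 83 - 75) = 8.
Fisher 5: others sum to 82; max(0, 83 - 82) = 1.
Total collected = 13 + 10 + 0 + 8 + 1 = 32.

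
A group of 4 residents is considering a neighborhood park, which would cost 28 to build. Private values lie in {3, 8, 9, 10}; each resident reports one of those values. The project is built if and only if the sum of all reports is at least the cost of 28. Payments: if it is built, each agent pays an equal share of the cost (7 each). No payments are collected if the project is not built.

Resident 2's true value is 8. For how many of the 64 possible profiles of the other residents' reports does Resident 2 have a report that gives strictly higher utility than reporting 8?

3

Others report (3, 8, 8): truth gives 0; report 9 gives 1 > 0. Violating.
Others report (8, 3, 8): truth gives 0; report 9 gives 1 > 0. Violating.
Others report (8, 8, 3): truth gives 0; report 9 gives 1 > 0. Violating.
Others report (3, 3, 3): truth gives 0; no alternative beats it.
Others report (3, 3, 8): truth gives 0; no alternative beats it.
(Checking all 64 profiles: 3 have a profitable deviation, 61 do not.)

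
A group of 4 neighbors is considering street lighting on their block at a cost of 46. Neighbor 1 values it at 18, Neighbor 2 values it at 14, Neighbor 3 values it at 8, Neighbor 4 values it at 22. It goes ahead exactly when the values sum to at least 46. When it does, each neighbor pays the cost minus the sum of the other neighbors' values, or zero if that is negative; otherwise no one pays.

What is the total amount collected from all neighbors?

Total value 62 ≥ cost 46, so it is built.
Neighbor 1: others sum to 44; max(0, 46 - 44) = 2.
Neighbor 2: others sum to 48; max(0, 46 - 48) = 0.
Neighbor 3: others sum to 54; max(0, 46 - 54) = 0.
Neighbor 4: others sum to 40; max(0, 46 - 40) = 6.
Total collected = 2 + 0 + 0 + 6 = 8.

8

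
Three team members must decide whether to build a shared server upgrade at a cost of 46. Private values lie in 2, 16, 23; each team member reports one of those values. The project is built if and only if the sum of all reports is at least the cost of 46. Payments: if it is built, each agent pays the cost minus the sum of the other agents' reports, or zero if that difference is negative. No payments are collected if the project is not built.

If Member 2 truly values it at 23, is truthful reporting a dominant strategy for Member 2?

Yes

Check each profile of the others' reports and compare truth against every alternative report.
Others report (2, 23): truth gives 2, best alternative gives 0.
Others report (23, 2): truth gives 2, best alternative gives 0.
Others report (23, 23): truth gives 23, best alternative gives 23.
Others report (16, 23): truth gives 16, best alternative gives 16.
Others report (23, 16): truth gives 16, best alternative gives 16.
Others report (16, 16): truth gives 9, best alternative gives 9.
(Remaining 3 profiles checked similarly; truth is weakly best in each.)
In every case the truthful report is at least as good as any alternative, so it is a dominant strategy.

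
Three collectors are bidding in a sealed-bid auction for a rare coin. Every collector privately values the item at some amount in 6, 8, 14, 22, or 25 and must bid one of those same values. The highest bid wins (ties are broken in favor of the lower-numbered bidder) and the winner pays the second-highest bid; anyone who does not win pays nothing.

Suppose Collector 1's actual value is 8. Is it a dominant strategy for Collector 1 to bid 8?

Yes

Check each profile of the others' bids and compare truth against every alternative bid.
Others bid (6, 6): truth gives 2, best alternative gives 2.
Others bid (6, 8): truth gives 0, best alternative gives 0.
Others bid (6, 14): truth gives 0, best alternative gives 0.
Others bid (6, 22): truth gives 0, best alternative gives 0.
Others bid (6, 25): truth gives 0, best alternative gives 0.
Others bid (8, 6): truth gives 0, best alternative gives 0.
(Remaining 19 profiles checked similarly; truth is weakly best in each.)
In every case the truthful bid is at least as good as any alternative, so it is a dominant strategy.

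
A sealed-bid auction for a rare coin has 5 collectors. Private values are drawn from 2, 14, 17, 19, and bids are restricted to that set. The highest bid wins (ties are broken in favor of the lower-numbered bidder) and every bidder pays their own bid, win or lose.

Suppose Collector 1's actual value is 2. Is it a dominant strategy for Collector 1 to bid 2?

Check each profile of the others' bids and compare truth against every alternative bid.
Others bid (2, 2, 2, 2): truth gives 0, best alternative gives -12.
Others bid (2, 2, 2, 17): truth gives -2, best alternative gives -14.
Others bid (2, 2, 2, 19): truth gives -2, best alternative gives -14.
Others bid (2, 2, 14, 17): truth gives -2, best alternative gives -14.
Others bid (2, 2, 14, 19): truth gives -2, best alternative gives -14.
Others bid (2, 2, 17, 2): truth gives -2, best alternative gives -14.
(Remaining 250 profiles checked similarly; truth is weakly best in each.)
In every case the truthful bid is at least as good as any alternative, so it is a dominant strategy.

Yes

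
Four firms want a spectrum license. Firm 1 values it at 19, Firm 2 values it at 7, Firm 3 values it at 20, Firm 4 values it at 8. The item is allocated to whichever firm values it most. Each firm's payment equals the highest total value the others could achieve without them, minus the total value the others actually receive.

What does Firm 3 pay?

Firm 3 has the highest value and receives the item.
Without Firm 3, the item would go to the next-highest value, 19, so the others could achieve 19.
With Firm 3 present and winning, the others receive nothing, so their total is 0.
Payment = 19 - 0 = 19.

19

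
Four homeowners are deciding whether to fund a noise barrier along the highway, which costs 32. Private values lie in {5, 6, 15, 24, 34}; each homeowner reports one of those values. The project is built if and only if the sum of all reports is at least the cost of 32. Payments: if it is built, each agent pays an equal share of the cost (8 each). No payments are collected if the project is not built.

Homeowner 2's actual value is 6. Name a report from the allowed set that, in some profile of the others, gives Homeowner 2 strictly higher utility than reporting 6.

Suppose Homeowner 1 reports 5, Homeowner 3 reports 6 and Homeowner 4 reports 15.
Report 6: project built, pays 8, utility 6 - 8 = -2.
Report 5: project not built, utility 0.
So reporting 5 beats truth here (0 > -2).

5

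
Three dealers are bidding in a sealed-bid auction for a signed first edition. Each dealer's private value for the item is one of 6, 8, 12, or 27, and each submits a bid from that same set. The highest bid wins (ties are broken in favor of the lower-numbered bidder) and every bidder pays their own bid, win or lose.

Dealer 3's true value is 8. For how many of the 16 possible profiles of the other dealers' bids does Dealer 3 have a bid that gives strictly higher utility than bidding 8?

15

Others bid (6, 8): truth gives -8; bid 12 gives -4 > -8. Violating.
Others bid (6, 12): truth gives -8; bid 6 gives -6 > -8. Violating.
Others bid (6, 27): truth gives -8; bid 6 gives -6 > -8. Violating.
Others bid (8, 6): truth gives -8; bid 12 gives -4 > -8. Violating.
Others bid (6, 6): truth gives 0; no alternative beats it.
(Checking all 16 profiles: 15 have a profitable deviation, 1 does not.)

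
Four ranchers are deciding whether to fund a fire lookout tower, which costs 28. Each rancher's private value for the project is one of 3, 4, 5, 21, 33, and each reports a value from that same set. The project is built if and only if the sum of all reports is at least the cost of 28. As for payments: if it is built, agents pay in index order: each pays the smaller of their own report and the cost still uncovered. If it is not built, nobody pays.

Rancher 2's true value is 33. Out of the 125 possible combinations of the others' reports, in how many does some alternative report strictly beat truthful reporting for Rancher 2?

Others report (3, 3, 3): truth gives 8; report 21 gives 12 > 8. Violating.
Others report (3, 3, 4): truth gives 8; report 21 gives 12 > 8. Violating.
Others report (3, 3, 5): truth gives 8; report 21 gives 12 > 8. Violating.
Others report (3, 3, 21): truth gives 8; report 3 gives 30 > 8. Violating.
Others report (33, 3, 3): truth gives 33; no alternative beats it.
Others report (33, 3, 4): truth gives 33; no alternative beats it.
(Checking all 125 profiles: 100 have a profitable deviation, 25 do not.)

100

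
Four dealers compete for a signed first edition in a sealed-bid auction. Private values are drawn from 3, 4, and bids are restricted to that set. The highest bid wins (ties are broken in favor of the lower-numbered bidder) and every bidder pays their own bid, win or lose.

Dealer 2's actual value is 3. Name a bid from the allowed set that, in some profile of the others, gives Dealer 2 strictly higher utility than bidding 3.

4

Suppose Dealer 1 bids 3, Dealer 3 bids 3 and Dealer 4 bids 3.
Bid 3: loses but pays 3, utility -3.
Bid 4: wins, pays 4, utility 3 - 4 = -1.
So bidding 4 beats truth here (-1 > -3).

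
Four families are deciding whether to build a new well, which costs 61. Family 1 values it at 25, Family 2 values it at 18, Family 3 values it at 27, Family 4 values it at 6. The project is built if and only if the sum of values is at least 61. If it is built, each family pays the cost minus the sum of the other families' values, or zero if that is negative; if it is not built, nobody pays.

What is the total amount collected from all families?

Total value 76 ≥ cost 61, so it is built.
Family 1: others sum to 51; max(0, 61 - 51) = 10.
Family 2: others sum to 58; max(0, 61 - 58) = 3.
Family 3: others sum to 49; max(0, 61 - 49) = 12.
Family 4: others sum to 70; max(0, 61 - 70) = 0.
Total collected = 10 + 3 + 12 + 0 = 25.

25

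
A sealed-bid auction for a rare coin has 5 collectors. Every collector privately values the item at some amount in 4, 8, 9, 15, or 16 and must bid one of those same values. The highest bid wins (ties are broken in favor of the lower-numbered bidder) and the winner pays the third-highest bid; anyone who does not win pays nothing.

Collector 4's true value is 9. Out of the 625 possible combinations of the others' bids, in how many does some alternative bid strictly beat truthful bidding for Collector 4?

64

Others bid (4, 4, 4, 15): truth gives 0; bid 15 gives 5 > 0. Violating.
Others bid (4, 4, 4, 16): truth gives 0; bid 16 gives 5 > 0. Violating.
Others bid (4, 4, 8, 15): truth gives 0; bid 15 gives 1 > 0. Violating.
Others bid (4, 4, 8, 16): truth gives 0; bid 16 gives 1 > 0. Violating.
Others bid (4, 4, 4, 4): truth gives 5; no alternative beats it.
Others bid (4, 4, 4, 8): truth gives 5; no alternative beats it.
(Checking all 625 profiles: 64 have a profitable deviation, 561 do not.)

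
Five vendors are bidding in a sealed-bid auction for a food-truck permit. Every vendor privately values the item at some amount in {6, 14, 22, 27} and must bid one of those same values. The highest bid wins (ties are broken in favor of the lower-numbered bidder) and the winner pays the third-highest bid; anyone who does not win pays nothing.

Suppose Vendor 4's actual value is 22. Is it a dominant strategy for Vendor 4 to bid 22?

No

Consider the case where Vendor 1 bids 6, Vendor 2 bids 6, Vendor 3 bids 6 and Vendor 5 bids 27.
Truthful bid 22: loses, pays 0, utility 0.
Bid 27 instead: wins, pays 6, utility 22 - 6 = 16.
Since 16 > 0, bidding 27 is strictly better here, so truthful bidding is not dominant.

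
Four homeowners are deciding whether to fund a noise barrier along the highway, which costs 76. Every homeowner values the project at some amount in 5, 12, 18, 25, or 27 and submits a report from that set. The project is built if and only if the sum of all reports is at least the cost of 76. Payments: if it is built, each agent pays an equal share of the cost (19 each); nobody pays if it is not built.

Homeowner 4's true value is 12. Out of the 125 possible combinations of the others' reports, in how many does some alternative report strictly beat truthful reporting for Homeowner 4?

18

Others report (12, 25, 27): truth gives -7; report 5 gives 0 > -7. Violating.
Others report (12, 27, 25): truth gives -7; report 5 gives 0 > -7. Violating.
Others report (12, 27, 27): truth gives -7; report 5 gives 0 > -7. Violating.
Others report (18, 25, 25): truth gives -7; report 5 gives 0 > -7. Violating.
Others report (5, 5, 5): truth gives 0; no alternative beats it.
Others report (5, 5, 12): truth gives 0; no alternative beats it.
(Checking all 125 profiles: 18 have a profitable deviation, 107 do not.)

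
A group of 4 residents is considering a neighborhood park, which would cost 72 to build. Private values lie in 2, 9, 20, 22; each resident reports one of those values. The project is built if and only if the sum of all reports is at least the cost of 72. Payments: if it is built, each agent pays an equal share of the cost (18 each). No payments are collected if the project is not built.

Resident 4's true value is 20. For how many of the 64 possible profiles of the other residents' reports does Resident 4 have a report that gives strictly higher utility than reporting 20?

Others report (9, 20, 22): truth gives 0; report 22 gives 2 > 0. Violating.
Others report (9, 22, 20): truth gives 0; report 22 gives 2 > 0. Violating.
Others report (20, 9, 22): truth gives 0; report 22 gives 2 > 0. Violating.
Others report (20, 22, 9): truth gives 0; report 22 gives 2 > 0. Violating.
Others report (2, 2, 2): truth gives 0; no alternative beats it.
Others report (2, 2, 9): truth gives 0; no alternative beats it.
(Checking all 64 profiles: 6 have a profitable deviation, 58 do not.)

6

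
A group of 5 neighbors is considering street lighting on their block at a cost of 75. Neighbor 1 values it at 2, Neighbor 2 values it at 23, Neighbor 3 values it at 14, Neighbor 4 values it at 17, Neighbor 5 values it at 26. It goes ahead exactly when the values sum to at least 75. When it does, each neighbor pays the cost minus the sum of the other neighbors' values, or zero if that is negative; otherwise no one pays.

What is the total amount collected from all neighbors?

52

Total value 82 ≥ cost 75, so it is built.
Neighbor 1: others sum to 80; max(0, 75 - 80) = 0.
Neighbor 2: others sum to 59; max(0, 75 - 59) = 16.
Neighbor 3: others sum to 68; max(0, 75 - 68) = 7.
Neighbor 4: others sum to 65; max(0, 75 - 65) = 10.
Neighbor 5: others sum to 56; max(0, 75 - 56) = 19.
Total collected = 0 + 16 + 7 + 10 + 19 = 52.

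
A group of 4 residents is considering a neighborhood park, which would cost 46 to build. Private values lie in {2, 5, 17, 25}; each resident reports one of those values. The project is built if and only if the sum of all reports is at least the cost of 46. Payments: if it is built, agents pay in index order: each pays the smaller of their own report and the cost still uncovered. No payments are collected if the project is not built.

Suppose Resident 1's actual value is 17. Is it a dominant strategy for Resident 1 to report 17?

Consider the case where Resident 2 reports 2, Resident 3 reports 17 and Resident 4 reports 25.
Truthful report 17: project built, pays 17, utility 17 - 17 = 0.
Report 2 instead: project built, pays 2, utility 17 - 2 = 15.
Since 15 > 0, reporting 2 is strictly better here, so truthful reporting is not dominant.

No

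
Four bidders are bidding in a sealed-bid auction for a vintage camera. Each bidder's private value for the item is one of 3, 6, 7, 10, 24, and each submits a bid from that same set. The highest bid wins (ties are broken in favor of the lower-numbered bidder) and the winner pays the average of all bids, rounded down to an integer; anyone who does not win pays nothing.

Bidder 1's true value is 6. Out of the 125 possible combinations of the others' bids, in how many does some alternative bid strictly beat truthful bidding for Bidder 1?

Others bid (3, 3, 7): truth gives 0; bid 7 gives 1 > 0. Violating.
Others bid (3, 6, 7): truth gives 0; bid 7 gives 1 > 0. Violating.
Others bid (3, 7, 3): truth gives 0; bid 7 gives 1 > 0. Violating.
Others bid (3, 7, 6): truth gives 0; bid 7 gives 1 > 0. Violating.
Others bid (3, 3, 3): truth gives 3; no alternative beats it.
Others bid (3, 3, 6): truth gives 2; no alternative beats it.
(Checking all 125 profiles: 9 have a profitable deviation, 116 do not.)

9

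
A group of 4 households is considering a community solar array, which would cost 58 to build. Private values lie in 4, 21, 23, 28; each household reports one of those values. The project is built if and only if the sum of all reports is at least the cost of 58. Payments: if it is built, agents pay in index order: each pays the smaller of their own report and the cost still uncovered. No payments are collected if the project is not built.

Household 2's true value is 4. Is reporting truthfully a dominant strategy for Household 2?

Check each profile of the others' reports and compare truth against every alternative report.
Others report (4, 21, 21): truth gives 0, best alternative gives -17.
Others report (4, 21, 23): truth gives 0, best alternative gives -17.
Others report (4, 21, 28): truth gives 0, best alternative gives -17.
Others report (4, 23, 21): truth gives 0, best alternative gives -17.
Others report (4, 23, 23): truth gives 0, best alternative gives -17.
Others report (4, 23, 28): truth gives 0, best alternative gives -17.
(Remaining 58 profiles checked similarly; truth is weakly best in each.)
In every case the truthful report is at least as good as any alternative, so it is a dominant strategy.

Yes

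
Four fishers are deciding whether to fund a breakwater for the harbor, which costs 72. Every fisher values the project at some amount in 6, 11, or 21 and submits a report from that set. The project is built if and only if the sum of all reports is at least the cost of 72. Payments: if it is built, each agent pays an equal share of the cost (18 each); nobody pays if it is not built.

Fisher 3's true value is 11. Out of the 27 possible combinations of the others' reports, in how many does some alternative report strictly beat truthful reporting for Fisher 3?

Others report (21, 21, 21): truth gives -7; report 6 gives 0 > -7. Violating.
Others report (6, 6, 6): truth gives 0; no alternative beats it.
Others report (6, 6, 11): truth gives 0; no alternative beats it.
(Checking all 27 profiles: 1 has a profitable deviation, 26 do not.)

1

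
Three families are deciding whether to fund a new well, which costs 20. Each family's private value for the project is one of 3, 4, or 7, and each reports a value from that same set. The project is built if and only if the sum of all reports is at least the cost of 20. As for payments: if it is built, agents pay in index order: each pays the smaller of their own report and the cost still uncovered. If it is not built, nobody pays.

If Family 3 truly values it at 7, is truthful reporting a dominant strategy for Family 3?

Check each profile of the others' reports and compare truth against every alternative report.
Others report (7, 7): truth gives 1, best alternative gives 0.
Others report (3, 3): truth gives 0, best alternative gives 0.
Others report (3, 4): truth gives 0, best alternative gives 0.
Others report (3, 7): truth gives 0, best alternative gives 0.
Others report (4, 3): truth gives 0, best alternative gives 0.
Others report (4, 4): truth gives 0, best alternative gives 0.
(Remaining 3 profiles checked similarly; truth is weakly best in each.)
In every case the truthful report is at least as good as any alternative, so it is a dominant strategy.

Yes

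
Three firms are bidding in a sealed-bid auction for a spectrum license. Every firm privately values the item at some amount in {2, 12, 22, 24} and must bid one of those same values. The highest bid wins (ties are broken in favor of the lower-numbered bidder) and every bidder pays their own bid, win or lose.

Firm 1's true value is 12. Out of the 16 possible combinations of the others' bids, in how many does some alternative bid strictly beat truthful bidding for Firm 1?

13

Others bid (2, 2): truth gives 0; bid 2 gives 10 > 0. Violating.
Others bid (2, 22): truth gives -12; bid 2 gives -2 > -12. Violating.
Others bid (2, 24): truth gives -12; bid 2 gives -2 > -12. Violating.
Others bid (12, 22): truth gives -12; bid 2 gives -2 > -12. Violating.
Others bid (2, 12): truth gives 0; no alternative beats it.
Others bid (12, 2): truth gives 0; no alternative beats it.
(Checking all 16 profiles: 13 have a profitable deviation, 3 do not.)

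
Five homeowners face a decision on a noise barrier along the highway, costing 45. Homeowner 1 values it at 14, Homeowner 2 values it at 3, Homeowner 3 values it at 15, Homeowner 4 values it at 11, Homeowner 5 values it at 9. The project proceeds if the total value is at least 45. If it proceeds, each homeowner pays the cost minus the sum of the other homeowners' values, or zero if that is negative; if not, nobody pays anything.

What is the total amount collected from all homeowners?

21

Total value 52 ≥ cost 45, so it is built.
Homeowner 1: others sum to 38; max(0, 45 - 38) = 7.
Homeowner 2: others sum to 49; max(0, 45 - 49) = 0.
Homeowner 3: others sum to 37; max(0, 45 - 37) = 8.
Homeowner 4: others sum to 41; max(0, 45 - 41) = 4.
Homeowner 5: others sum to 43; max(0, 45 - 43) = 2.
Total collected = 7 + 0 + 8 + 4 + 2 = 21.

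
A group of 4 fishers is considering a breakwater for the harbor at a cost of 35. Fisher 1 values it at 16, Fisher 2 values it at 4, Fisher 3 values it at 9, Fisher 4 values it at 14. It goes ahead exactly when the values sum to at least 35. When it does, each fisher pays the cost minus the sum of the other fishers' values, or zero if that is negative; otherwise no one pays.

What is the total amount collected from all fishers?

Total value 43 ≥ cost 35, so it is built.
Fisher 1: others sum to 27; max(0, 35 - 27) = 8.
Fisher 2: others sum to 39; max(0, 35 - 39) = 0.
Fisher 3: others sum to 34; max(0, 35 - 34) = 1.
Fisher 4: others sum to 29; max(0, 35 - 29) = 6.
Total collected = 8 + 0 + 1 + 6 = 15.

15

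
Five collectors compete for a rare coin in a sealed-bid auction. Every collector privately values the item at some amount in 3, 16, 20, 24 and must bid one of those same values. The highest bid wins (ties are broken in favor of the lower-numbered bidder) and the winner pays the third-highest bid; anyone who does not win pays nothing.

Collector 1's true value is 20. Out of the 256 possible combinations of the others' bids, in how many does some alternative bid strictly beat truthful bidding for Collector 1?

32

Others bid (3, 3, 3, 24): truth gives 0; bid 24 gives 17 > 0. Violating.
Others bid (3, 3, 16, 24): truth gives 0; bid 24 gives 4 > 0. Violating.
Others bid (3, 3, 24, 3): truth gives 0; bid 24 gives 17 > 0. Violating.
Others bid (3, 3, 24, 16): truth gives 0; bid 24 gives 4 > 0. Violating.
Others bid (3, 3, 3, 3): truth gives 17; no alternative beats it.
Others bid (3, 3, 3, 16): truth gives 17; no alternative beats it.
(Checking all 256 profiles: 32 have a profitable deviation, 224 do not.)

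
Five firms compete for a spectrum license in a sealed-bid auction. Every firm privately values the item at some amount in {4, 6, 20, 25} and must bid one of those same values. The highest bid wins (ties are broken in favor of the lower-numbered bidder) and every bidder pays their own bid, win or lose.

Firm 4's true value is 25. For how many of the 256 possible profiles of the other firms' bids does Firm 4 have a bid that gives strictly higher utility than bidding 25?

172

Others bid (4, 4, 4, 4): truth gives 0; bid 6 gives 19 > 0. Violating.
Others bid (4, 4, 4, 6): truth gives 0; bid 6 gives 19 > 0. Violating.
Others bid (4, 4, 4, 20): truth gives 0; bid 20 gives 5 > 0. Violating.
Others bid (4, 4, 6, 4): truth gives 0; bid 20 gives 5 > 0. Violating.
Others bid (4, 4, 4, 25): truth gives 0; no alternative beats it.
Others bid (4, 4, 6, 25): truth gives 0; no alternative beats it.
(Checking all 256 profiles: 172 have a profitable deviation, 84 do not.)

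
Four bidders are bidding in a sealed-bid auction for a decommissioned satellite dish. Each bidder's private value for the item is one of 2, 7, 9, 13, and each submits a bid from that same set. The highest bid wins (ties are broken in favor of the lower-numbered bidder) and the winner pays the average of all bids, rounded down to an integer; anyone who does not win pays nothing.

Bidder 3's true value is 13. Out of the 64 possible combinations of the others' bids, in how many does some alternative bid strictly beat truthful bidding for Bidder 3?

12

Others bid (2, 2, 2): truth gives 9; bid 7 gives 10 > 9. Violating.
Others bid (2, 2, 7): truth gives 7; bid 7 gives 9 > 7. Violating.
Others bid (2, 2, 9): truth gives 7; bid 9 gives 8 > 7. Violating.
Others bid (2, 7, 2): truth gives 7; bid 9 gives 8 > 7. Violating.
Others bid (2, 2, 13): truth gives 6; no alternative beats it.
Others bid (2, 7, 13): truth gives 5; no alternative beats it.
(Checking all 64 profiles: 12 have a profitable deviation, 52 do not.)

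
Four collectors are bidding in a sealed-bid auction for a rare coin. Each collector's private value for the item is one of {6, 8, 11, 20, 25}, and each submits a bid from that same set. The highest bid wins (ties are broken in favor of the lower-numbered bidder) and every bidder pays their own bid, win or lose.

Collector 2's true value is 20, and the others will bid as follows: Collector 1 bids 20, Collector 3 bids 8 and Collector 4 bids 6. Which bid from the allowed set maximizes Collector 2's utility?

25

Bid 6: loses but pays 6, utility -6.
Bid 8: loses but pays 8, utility -8.
Bid 11: loses but pays 11, utility -11.
Bid 20: loses but pays 20, utility -20.
Bid 25: wins, pays 25, utility 20 - 25 = -5.
The best choice is 25 with utility -5.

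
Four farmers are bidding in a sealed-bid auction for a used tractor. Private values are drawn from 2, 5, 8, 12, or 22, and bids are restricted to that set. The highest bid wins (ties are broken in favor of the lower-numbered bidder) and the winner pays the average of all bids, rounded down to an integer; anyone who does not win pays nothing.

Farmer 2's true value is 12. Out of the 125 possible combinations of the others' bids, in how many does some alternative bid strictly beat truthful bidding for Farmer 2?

26

Others bid (2, 2, 2): truth gives 8; bid 5 gives 10 > 8. Violating.
Others bid (2, 2, 5): truth gives 7; bid 5 gives 9 > 7. Violating.
Others bid (2, 2, 8): truth gives 6; bid 8 gives 7 > 6. Violating.
Others bid (2, 5, 2): truth gives 7; bid 5 gives 9 > 7. Violating.
Others bid (2, 2, 12): truth gives 5; no alternative beats it.
Others bid (2, 2, 22): truth gives 0; no alternative beats it.
(Checking all 125 profiles: 26 have a profitable deviation, 99 do not.)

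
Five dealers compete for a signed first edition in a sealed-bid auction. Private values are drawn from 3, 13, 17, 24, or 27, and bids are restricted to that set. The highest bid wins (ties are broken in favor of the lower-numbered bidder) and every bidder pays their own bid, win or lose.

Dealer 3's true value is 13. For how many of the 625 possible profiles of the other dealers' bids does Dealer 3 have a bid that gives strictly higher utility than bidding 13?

621

Others bid (3, 3, 3, 17): truth gives -13; bid 3 gives -3 > -13. Violating.
Others bid (3, 3, 3, 24): truth gives -13; bid 3 gives -3 > -13. Violating.
Others bid (3, 3, 3, 27): truth gives -13; bid 3 gives -3 > -13. Violating.
Others bid (3, 3, 13, 17): truth gives -13; bid 3 gives -3 > -13. Violating.
Others bid (3, 3, 3, 3): truth gives 0; no alternative beats it.
Others bid (3, 3, 3, 13): truth gives 0; no alternative beats it.
(Checking all 625 profiles: 621 have a profitable deviation, 4 do not.)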